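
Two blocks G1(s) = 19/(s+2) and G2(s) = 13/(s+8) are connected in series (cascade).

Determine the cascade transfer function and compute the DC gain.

Series: multiply transfer functions. G_eq = 19/(s+2) × 13/(s+8) = 247/((s+2)(s+8)). DC gain = 247/(2×8) = 15.4375.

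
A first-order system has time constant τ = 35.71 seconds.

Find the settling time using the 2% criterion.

For first-order system, 2% settling time ≈ 4τ = 4 × 35.71 = 142.84 s.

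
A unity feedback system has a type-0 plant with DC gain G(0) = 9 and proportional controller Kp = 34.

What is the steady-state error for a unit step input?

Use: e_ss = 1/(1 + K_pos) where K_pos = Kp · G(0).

K_pos = Kp · G(0) = 34 × 9 = 306. e_ss = 1/(1 + 306) = 0.0033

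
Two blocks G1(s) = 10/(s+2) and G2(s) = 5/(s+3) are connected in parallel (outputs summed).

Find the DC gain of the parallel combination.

Parallel: G_eq = G1 + G2. DC gain = G1(0) + G2(0) = 10/2 + 5/3 = 5 + 1.6667 = 6.6667.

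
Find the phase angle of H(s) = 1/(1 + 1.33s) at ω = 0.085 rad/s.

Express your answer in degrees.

Phase = -arctan(ωτ) = -arctan(0.085 × 1.33) = -6.4°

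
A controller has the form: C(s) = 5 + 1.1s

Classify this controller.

This is a Proportional-Derivative (PD) controller.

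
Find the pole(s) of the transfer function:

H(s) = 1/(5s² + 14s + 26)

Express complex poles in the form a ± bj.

Discriminant = 14² - 4×5×26 = 196 - 520 = -324 < 0, so the poles are a complex conjugate pair s = (-14 ± j√324)/(2×5). Real part = -14/(2×5) = -14/10 = -1.4; imaginary part = ±√324/(2×5) = 18/10 = 1.8. Poles: s = -1.4 ± 1.8j.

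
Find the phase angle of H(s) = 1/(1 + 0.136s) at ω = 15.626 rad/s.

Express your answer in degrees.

Phase = -arctan(ωτ) = -arctan(15.626 × 0.136) = -64.8°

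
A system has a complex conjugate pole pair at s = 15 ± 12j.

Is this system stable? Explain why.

Real part of poles is 15 (> 0, right half-plane). Unstable.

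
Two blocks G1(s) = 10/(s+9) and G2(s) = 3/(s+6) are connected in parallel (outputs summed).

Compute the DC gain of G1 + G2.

Parallel: G_eq = G1 + G2. DC gain = G1(0) + G2(0) = 10/9 + 3/6 = 1.1111 + 0.5 = 1.6111.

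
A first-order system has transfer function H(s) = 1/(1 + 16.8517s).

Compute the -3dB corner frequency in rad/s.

Corner frequency = 1/τ = 1/16.8517 = 0.059 rad/s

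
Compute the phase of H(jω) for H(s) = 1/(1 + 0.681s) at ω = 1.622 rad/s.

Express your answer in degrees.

Phase = -arctan(ωτ) = -arctan(1.622 × 0.681) = -47.8°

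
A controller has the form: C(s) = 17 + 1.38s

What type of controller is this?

This is a Proportional-Derivative (PD) controller.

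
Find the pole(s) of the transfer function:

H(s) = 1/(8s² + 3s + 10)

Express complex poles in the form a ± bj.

Discriminant = 3² - 4×8×10 = 9 - 320 = -311 < 0, so the poles are a complex conjugate pair s = (-3 ± j√311)/(2×8). Real part = -3/(2×8) = -3/16 = -0.1875; imaginary part = ±√311/(2×8) ≈ 1.1022. Poles: s = -0.1875 ± 1.1022j.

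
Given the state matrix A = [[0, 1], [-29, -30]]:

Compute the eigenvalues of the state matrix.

det(A - λI) = λ² - (-30)λ + 29 = (λ - (-29))(λ - (-1)). Eigenvalues: -29, -1.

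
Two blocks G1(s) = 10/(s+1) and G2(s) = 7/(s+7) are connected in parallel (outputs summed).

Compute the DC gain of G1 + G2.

Parallel: G_eq = G1 + G2. DC gain = G1(0) + G2(0) = 10/1 + 7/7 = 10 + 1 = 11.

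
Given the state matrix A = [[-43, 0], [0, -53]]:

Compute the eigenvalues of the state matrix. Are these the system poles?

For diagonal matrix, eigenvalues are diagonal entries: λ₁ = -43, λ₂ = -53. Eigenvalues of A = system poles.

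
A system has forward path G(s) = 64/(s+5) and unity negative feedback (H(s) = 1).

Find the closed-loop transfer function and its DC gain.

T(s) = G/(1+GH) = [64/(s+5)] / [1 + 64/(s+5)] = 64/(s+5+64) = 64/(s+69). DC gain = 64/69 = 0.9275.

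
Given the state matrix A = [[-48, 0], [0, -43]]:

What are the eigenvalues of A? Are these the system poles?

For diagonal matrix, eigenvalues are diagonal entries: λ₁ = -48, λ₂ = -43. Eigenvalues of A = system poles.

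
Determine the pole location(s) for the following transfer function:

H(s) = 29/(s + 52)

Pole is where denominator = 0: s + 52 = 0, so s = -52.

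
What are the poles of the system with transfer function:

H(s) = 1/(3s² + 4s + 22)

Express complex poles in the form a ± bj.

Discriminant = 4² - 4×3×22 = 16 - 264 = -248 < 0, so the poles are a complex conjugate pair s = (-4 ± j√248)/(2×3). Real part = -4/(2×3) = -4/6 ≈ -0.6667; imaginary part = ±√248/(2×3) ≈ 2.6247. Poles: s = -0.6667 ± 2.6247j.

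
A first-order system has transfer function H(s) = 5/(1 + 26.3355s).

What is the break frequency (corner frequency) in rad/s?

Corner frequency = 1/τ = 1/26.3355 = 0.038 rad/s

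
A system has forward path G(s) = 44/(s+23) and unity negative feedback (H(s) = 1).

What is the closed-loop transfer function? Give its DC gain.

T(s) = G/(1+GH) = [44/(s+23)] / [1 + 44/(s+23)] = 44/(s+23+44) = 44/(s+67). DC gain = 44/67 = 0.6567.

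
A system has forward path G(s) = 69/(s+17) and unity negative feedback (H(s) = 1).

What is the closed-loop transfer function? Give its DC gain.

T(s) = G/(1+GH) = [69/(s+17)] / [1 + 69/(s+17)] = 69/(s+17+69) = 69/(s+86). DC gain = 69/86 = 0.8023.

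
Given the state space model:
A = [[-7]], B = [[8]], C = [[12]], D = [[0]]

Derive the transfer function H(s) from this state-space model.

(sI - A)⁻¹ = 1/(s + 7). H(s) = 12 × 8/(s + 7) + 0 = 96/(s + 7).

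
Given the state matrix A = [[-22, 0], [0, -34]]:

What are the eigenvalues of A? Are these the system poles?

For diagonal matrix, eigenvalues are diagonal entries: λ₁ = -22, λ₂ = -34. Eigenvalues of A = system poles.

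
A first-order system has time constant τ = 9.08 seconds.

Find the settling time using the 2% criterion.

For first-order system, 2% settling time ≈ 4τ = 4 × 9.08 = 36.32 s.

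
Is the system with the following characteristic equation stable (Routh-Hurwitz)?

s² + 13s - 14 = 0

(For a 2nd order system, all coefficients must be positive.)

Coefficients: 1, 13, -14. c=-14 not positive, so system is unstable.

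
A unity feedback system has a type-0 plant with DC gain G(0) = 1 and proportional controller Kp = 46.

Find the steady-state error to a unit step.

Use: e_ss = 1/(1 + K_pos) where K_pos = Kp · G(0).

K_pos = Kp · G(0) = 46 × 1 = 46. e_ss = 1/(1 + 46) = 0.0213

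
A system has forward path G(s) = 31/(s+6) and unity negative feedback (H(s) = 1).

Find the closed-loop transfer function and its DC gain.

T(s) = G/(1+GH) = [31/(s+6)] / [1 + 31/(s+6)] = 31/(s+6+31) = 31/(s+37). DC gain = 31/37 = 0.8378.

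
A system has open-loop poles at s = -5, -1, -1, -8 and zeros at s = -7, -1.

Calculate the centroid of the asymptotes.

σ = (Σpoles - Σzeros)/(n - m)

σ = (Σpoles - Σzeros)/(n - m) = (-15 - (-8))/(4 - 2) = -7/2 = -3.5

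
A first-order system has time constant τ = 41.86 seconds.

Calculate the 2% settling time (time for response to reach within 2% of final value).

For first-order system, 2% settling time ≈ 4τ = 4 × 41.86 = 167.44 s.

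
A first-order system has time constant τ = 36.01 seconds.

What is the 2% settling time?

For first-order system, 2% settling time ≈ 4τ = 4 × 36.01 = 144.04 s.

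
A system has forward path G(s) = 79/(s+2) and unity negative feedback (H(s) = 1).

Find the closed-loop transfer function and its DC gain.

T(s) = G/(1+GH) = [79/(s+2)] / [1 + 79/(s+2)] = 79/(s+2+79) = 79/(s+81). DC gain = 79/81 = 0.9753.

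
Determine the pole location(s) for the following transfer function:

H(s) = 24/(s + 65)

Pole is where denominator = 0: s + 65 = 0, so s = -65.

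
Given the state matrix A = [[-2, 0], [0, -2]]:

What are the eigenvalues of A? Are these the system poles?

For diagonal matrix, eigenvalues are diagonal entries: λ₁ = -2, λ₂ = -2. Eigenvalues of A = system poles.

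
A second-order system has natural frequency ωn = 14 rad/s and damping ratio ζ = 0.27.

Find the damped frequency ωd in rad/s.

ωd = ωn√(1 - ζ²) = 14√(1 - 0.27²) = 13.48 rad/s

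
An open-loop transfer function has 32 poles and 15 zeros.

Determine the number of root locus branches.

Root locus has n branches where n = number of poles = 32.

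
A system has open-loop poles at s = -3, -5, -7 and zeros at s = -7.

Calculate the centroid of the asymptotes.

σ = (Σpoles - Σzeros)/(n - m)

σ = (Σpoles - Σzeros)/(n - m) = (-15 - (-7))/(3 - 1) = -8/2 = -4.0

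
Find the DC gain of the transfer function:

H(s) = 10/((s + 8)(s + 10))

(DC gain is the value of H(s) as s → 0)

DC gain = H(0) = 10/(8 × 10) = 10/80 = 0.125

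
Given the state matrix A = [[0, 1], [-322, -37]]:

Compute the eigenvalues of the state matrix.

det(A - λI) = λ² - (-37)λ + 322 = (λ - (-14))(λ - (-23)). Eigenvalues: -14, -23.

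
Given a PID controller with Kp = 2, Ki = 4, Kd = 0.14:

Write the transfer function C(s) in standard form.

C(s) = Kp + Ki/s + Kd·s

Substituting values: C(s) = 2 + 4/s + 0.14s = (0.14s² + 2s + 4)/s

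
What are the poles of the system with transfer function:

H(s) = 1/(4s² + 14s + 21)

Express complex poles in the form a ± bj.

Discriminant = 14² - 4×4×21 = 196 - 336 = -140 < 0, so the poles are a complex conjugate pair s = (-14 ± j√140)/(2×4). Real part = -14/(2×4) = -14/8 = -1.75; imaginary part = ±√140/(2×4) ≈ 1.4790. Poles: s = -1.75 ± 1.4790j.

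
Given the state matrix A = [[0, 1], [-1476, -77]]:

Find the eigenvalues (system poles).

det(A - λI) = λ² - (-77)λ + 1476 = (λ - (-41))(λ - (-36)). Eigenvalues: -41, -36.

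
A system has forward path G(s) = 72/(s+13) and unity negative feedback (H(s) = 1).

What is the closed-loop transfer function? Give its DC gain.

T(s) = G/(1+GH) = [72/(s+13)] / [1 + 72/(s+13)] = 72/(s+13+72) = 72/(s+85). DC gain = 72/85 = 0.8471.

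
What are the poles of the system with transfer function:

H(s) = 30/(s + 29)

Pole is where denominator = 0: s + 29 = 0, so s = -29.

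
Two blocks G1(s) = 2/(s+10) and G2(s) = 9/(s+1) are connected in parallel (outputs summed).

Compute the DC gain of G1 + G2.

Parallel: G_eq = G1 + G2. DC gain = G1(0) + G2(0) = 2/10 + 9/1 = 0.2 + 9 = 9.2.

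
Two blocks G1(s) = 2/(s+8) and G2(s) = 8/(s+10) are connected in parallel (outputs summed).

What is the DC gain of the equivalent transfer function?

Parallel: G_eq = G1 + G2. DC gain = G1(0) + G2(0) = 2/8 + 8/10 = 0.25 + 0.8 = 1.05.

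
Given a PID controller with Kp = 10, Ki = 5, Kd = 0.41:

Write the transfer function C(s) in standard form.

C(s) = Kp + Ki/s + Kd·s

Substituting values: C(s) = 10 + 5/s + 0.41s = (0.41s² + 10s + 5)/s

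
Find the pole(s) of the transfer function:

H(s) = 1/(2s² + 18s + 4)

Discriminant = 18² - 4×2×4 = 324 - 32 = 292 > 0, so two distinct real poles. Using quadratic formula: s = (-18 ± √292)/(2×2) = (-18 ± √292)/4, with √292 ≈ 17.0880. s₁ ≈ -0.2280, s₂ ≈ -8.7720. Poles: s₁ = -0.2280, s₂ = -8.7720.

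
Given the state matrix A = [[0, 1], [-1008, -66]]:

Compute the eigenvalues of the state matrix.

det(A - λI) = λ² - (-66)λ + 1008 = (λ - (-42))(λ - (-24)). Eigenvalues: -42, -24.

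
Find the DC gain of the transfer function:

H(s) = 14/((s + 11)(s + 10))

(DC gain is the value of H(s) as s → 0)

DC gain = H(0) = 14/(11 × 10) = 14/110 = 0.1273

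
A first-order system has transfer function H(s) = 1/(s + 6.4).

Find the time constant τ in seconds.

For H(s) = 1/(s + 1/τ), the pole is at -1/τ = -6.4, so τ = 1/6.4 = 0.15625 s.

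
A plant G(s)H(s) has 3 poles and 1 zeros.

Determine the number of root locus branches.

Root locus has n branches where n = number of poles = 3.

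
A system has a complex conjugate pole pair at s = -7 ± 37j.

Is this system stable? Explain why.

Real part of poles is -7 (< 0, left half-plane). Stable.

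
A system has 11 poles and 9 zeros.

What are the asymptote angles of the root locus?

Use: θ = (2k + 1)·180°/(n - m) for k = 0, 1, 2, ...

n - m = 11 - 9 = 2. Angles: θk = (2k + 1)·180°/2 = 90°, 270°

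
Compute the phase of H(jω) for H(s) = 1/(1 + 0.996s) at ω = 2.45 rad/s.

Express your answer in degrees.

Phase = -arctan(ωτ) = -arctan(2.45 × 0.996) = -67.7°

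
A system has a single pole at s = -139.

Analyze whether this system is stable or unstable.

Pole at s = -139 is in the left half-plane. Stable.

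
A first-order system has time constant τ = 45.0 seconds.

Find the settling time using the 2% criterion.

For first-order system, 2% settling time ≈ 4τ = 4 × 45.0 = 180.0 s.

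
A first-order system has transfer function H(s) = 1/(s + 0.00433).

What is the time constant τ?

For H(s) = 1/(s + 1/τ), the pole is at -1/τ = -0.00433, so τ = 1/0.00433 = 230.9 s.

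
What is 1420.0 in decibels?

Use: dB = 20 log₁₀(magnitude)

dB = 20 log₁₀(1420.0) = 63.0 dB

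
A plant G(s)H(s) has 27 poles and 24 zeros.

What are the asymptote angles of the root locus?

n - m = 27 - 24 = 3. Angles: θk = (2k + 1)·180°/3 = 60°, 180°, 300°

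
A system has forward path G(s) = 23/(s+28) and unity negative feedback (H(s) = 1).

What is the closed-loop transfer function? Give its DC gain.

T(s) = G/(1+GH) = [23/(s+28)] / [1 + 23/(s+28)] = 23/(s+28+23) = 23/(s+51). DC gain = 23/51 = 0.4510.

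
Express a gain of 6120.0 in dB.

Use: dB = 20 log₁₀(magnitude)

dB = 20 log₁₀(6120.0) = 75.7 dB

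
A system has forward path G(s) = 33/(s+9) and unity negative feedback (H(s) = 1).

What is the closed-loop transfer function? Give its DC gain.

T(s) = G/(1+GH) = [33/(s+9)] / [1 + 33/(s+9)] = 33/(s+9+33) = 33/(s+42). DC gain = 33/42 = 0.7857.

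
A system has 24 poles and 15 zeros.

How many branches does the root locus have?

Root locus has n branches where n = number of poles = 24.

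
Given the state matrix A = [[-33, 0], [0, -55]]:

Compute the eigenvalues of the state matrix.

For diagonal matrix, eigenvalues are diagonal entries: λ₁ = -33, λ₂ = -55.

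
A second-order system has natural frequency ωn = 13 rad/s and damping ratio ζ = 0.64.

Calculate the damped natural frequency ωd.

ωd = ωn√(1 - ζ²) = 13√(1 - 0.64²) = 9.99 rad/s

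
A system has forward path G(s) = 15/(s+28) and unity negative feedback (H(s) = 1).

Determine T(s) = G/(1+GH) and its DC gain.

T(s) = G/(1+GH) = [15/(s+28)] / [1 + 15/(s+28)] = 15/(s+28+15) = 15/(s+43). DC gain = 15/43 = 0.3488.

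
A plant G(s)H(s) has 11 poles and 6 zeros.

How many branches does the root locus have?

Root locus has n branches where n = number of poles = 11.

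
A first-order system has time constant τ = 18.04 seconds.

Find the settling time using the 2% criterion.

For first-order system, 2% settling time ≈ 4τ = 4 × 18.04 = 72.16 s.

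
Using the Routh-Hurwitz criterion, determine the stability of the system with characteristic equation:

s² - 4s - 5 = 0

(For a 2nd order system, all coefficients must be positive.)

Coefficients: 1, -4, -5. b=-4, c=-5 not positive, so system is unstable.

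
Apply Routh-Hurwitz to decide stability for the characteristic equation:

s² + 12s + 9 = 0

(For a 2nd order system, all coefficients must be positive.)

Coefficients: 1, 12, 9. All positive, so system is stable.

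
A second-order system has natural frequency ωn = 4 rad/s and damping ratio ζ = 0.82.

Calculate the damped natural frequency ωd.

ωd = ωn√(1 - ζ²) = 4√(1 - 0.82²) = 2.29 rad/s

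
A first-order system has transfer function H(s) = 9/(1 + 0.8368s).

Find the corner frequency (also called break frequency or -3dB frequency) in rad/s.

Corner frequency = 1/τ = 1/0.8368 = 1.195 rad/s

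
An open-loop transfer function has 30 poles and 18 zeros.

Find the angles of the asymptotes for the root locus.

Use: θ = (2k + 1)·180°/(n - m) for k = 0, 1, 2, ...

n - m = 30 - 18 = 12. Angles: θk = (2k + 1)·180°/12 = 15°, 45°, 75°, 105°, 135°, 165°, 195°, 225°, 255°, 285°, 315°, 345°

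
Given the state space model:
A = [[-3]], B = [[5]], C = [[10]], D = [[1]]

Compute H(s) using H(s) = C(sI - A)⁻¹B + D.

(sI - A)⁻¹ = 1/(s + 3). H(s) = 10×5/(s + 3) + 1 = (s + 53)/(s + 3).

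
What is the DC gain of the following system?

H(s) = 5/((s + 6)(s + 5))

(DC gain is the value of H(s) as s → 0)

DC gain = H(0) = 5/(6 × 5) = 5/30 = 0.1667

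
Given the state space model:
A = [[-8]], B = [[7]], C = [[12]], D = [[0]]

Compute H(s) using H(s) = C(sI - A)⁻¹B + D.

(sI - A)⁻¹ = 1/(s + 8). H(s) = 12 × 7/(s + 8) + 0 = 84/(s + 8).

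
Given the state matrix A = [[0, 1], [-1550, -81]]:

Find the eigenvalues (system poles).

det(A - λI) = λ² - (-81)λ + 1550 = (λ - (-50))(λ - (-31)). Eigenvalues: -50, -31.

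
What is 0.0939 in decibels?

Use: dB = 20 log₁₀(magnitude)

dB = 20 log₁₀(0.0939) = -20.5 dB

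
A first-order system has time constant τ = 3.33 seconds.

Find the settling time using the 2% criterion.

For first-order system, 2% settling time ≈ 4τ = 4 × 3.33 = 13.32 s.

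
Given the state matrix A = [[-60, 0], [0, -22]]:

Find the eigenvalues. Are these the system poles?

For diagonal matrix, eigenvalues are diagonal entries: λ₁ = -60, λ₂ = -22. Eigenvalues of A = system poles.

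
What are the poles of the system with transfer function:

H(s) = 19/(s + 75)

Pole is where denominator = 0: s + 75 = 0, so s = -75.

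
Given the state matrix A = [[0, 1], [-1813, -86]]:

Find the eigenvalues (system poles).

det(A - λI) = λ² - (-86)λ + 1813 = (λ - (-49))(λ - (-37)). Eigenvalues: -49, -37.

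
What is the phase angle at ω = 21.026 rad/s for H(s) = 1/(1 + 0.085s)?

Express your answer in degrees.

Phase = -arctan(ωτ) = -arctan(21.026 × 0.085) = -60.8°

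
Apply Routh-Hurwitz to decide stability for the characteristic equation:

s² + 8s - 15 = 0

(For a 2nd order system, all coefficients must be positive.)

Coefficients: 1, 8, -15. c=-15 not positive, so system is unstable.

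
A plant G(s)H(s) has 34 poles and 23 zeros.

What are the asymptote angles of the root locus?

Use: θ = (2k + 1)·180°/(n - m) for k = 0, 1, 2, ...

n - m = 34 - 23 = 11. Angles: θk = (2k + 1)·180°/11 = 16.36°, 49.09°, 81.82°, 114.55°, 147.27°, 180°, 212.73°, 245.45°, 278.18°, 310.91°, 343.64°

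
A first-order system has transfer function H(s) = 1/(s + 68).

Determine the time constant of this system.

For H(s) = 1/(s + 1/τ), the pole is at -1/τ = -68, so τ = 1/68 = 0.0147 s.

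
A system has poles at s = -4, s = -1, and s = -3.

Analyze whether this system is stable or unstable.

All poles are in the left half-plane. System is stable.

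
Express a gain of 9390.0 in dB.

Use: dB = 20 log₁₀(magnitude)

dB = 20 log₁₀(9390.0) = 79.5 dB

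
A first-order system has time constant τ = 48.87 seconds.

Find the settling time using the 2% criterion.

For first-order system, 2% settling time ≈ 4τ = 4 × 48.87 = 195.48 s.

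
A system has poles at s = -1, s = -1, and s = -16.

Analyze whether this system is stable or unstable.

All poles are in the left half-plane. System is stable.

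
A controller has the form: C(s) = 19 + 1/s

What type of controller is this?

This is a Proportional-Integral (PI) controller.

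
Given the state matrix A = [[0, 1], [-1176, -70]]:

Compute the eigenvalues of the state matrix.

det(A - λI) = λ² - (-70)λ + 1176 = (λ - (-28))(λ - (-42)). Eigenvalues: -28, -42.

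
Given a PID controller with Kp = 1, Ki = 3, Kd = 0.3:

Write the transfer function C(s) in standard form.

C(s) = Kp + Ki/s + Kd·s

Substituting values: C(s) = 1 + 3/s + 0.3s = (0.3s² + s + 3)/s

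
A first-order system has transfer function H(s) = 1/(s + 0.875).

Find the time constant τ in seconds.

For H(s) = 1/(s + 1/τ), the pole is at -1/τ = -0.875, so τ = 1/0.875 = 1.1429 s.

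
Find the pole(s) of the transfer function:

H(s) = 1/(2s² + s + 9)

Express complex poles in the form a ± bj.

Discriminant = 1² - 4×2×9 = 1 - 72 = -71 < 0, so the poles are a complex conjugate pair s = (-1 ± j√71)/(2×2). Real part = -1/(2×2) = -1/4 = -0.25; imaginary part = ±√71/(2×2) ≈ 2.1065. Poles: s = -0.25 ± 2.1065j.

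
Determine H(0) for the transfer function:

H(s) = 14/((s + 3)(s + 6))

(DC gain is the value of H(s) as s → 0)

DC gain = H(0) = 14/(3 × 6) = 14/18 = 0.7778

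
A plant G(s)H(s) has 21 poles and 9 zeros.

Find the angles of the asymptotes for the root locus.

n - m = 21 - 9 = 12. Angles: θk = (2k + 1)·180°/12 = 15°, 45°, 75°, 105°, 135°, 165°, 195°, 225°, 255°, 285°, 315°, 345°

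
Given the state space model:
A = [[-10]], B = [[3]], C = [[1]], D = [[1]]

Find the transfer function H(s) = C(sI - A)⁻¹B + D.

(sI - A)⁻¹ = 1/(s + 10). H(s) = 1×3/(s + 10) + 1 = (s + 13)/(s + 10).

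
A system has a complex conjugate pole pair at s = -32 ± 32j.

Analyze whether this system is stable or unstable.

Real part of poles is -32 (< 0, left half-plane). Stable.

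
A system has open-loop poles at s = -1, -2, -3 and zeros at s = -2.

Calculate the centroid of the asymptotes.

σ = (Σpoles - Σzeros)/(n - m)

σ = (Σpoles - Σzeros)/(n - m) = (-6 - (-2))/(3 - 1) = -4/2 = -2.0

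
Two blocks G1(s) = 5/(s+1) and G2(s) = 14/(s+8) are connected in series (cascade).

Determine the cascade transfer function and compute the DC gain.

Series: multiply transfer functions. G_eq = 5/(s+1) × 14/(s+8) = 70/((s+1)(s+8)). DC gain = 70/(1×8) = 8.75.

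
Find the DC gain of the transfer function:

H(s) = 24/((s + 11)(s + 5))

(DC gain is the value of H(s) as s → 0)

DC gain = H(0) = 24/(11 × 5) = 24/55 = 0.4364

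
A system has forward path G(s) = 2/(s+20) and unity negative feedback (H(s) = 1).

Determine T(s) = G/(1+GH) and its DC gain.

T(s) = G/(1+GH) = [2/(s+20)] / [1 + 2/(s+20)] = 2/(s+20+2) = 2/(s+22). DC gain = 2/22 = 0.0909.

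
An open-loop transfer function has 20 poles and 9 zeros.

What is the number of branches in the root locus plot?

Root locus has n branches where n = number of poles = 20.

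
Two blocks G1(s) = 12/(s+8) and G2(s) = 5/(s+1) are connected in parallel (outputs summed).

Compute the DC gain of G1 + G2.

Parallel: G_eq = G1 + G2. DC gain = G1(0) + G2(0) = 12/8 + 5/1 = 1.5 + 5 = 6.5.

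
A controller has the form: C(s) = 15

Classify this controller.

This is a Proportional (P) controller.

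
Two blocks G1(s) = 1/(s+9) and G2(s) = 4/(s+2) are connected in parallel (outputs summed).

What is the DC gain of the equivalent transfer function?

Parallel: G_eq = G1 + G2. DC gain = G1(0) + G2(0) = 1/9 + 4/2 = 0.1111 + 2 = 2.1111.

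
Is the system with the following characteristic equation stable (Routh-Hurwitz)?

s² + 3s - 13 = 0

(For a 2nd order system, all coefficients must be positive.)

Coefficients: 1, 3, -13. c=-13 not positive, so system is unstable.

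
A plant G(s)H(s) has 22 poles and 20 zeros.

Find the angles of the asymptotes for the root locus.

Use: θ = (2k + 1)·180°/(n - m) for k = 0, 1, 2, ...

n - m = 22 - 20 = 2. Angles: θk = (2k + 1)·180°/2 = 90°, 270°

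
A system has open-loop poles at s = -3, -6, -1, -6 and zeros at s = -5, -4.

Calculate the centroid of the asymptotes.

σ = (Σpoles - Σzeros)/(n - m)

σ = (Σpoles - Σzeros)/(n - m) = (-16 - (-9))/(4 - 2) = -7/2 = -3.5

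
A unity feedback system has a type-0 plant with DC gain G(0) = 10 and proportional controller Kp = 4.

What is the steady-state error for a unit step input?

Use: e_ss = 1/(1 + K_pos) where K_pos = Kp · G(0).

K_pos = Kp · G(0) = 4 × 10 = 40. e_ss = 1/(1 + 40) = 0.0244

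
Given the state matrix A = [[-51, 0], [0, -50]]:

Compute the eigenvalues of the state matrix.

For diagonal matrix, eigenvalues are diagonal entries: λ₁ = -51, λ₂ = -50.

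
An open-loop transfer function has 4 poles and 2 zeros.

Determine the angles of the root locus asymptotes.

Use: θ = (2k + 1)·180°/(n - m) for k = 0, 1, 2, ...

n - m = 4 - 2 = 2. Angles: θk = (2k + 1)·180°/2 = 90°, 270°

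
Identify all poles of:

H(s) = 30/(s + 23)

Pole is where denominator = 0: s + 23 = 0, so s = -23.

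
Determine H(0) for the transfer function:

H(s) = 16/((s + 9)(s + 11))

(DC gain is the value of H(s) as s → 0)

DC gain = H(0) = 16/(9 × 11) = 16/99 = 0.1616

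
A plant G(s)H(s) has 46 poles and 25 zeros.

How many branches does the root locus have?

Root locus has n branches where n = number of poles = 46.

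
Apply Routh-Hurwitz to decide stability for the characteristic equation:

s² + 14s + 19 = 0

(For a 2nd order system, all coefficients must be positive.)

Coefficients: 1, 14, 19. All positive, so system is stable.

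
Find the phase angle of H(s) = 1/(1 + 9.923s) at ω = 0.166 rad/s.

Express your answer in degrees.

Phase = -arctan(ωτ) = -arctan(0.166 × 9.923) = -58.7°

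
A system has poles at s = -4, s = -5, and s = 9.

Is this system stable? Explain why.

Pole(s) at s = 9 are not in the left half-plane. System is unstable.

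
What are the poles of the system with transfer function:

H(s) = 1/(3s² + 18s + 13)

Discriminant = 18² - 4×3×13 = 324 - 156 = 168 > 0, so two distinct real poles. Using quadratic formula: s = (-18 ± √168)/(2×3) = (-18 ± √168)/6, with √168 ≈ 12.9615. s₁ ≈ -0.8398, s₂ ≈ -5.1602. Poles: s₁ = -0.8398, s₂ = -5.1602.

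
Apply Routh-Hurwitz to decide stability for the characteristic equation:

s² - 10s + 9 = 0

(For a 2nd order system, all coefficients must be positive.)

Coefficients: 1, -10, 9. b=-10 not positive, so system is unstable.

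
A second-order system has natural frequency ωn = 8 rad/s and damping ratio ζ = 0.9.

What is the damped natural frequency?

ωd = ωn√(1 - ζ²) = 8√(1 - 0.9²) = 3.49 rad/s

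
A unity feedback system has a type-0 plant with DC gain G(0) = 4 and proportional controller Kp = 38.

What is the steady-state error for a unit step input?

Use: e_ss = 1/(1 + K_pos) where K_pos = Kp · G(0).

K_pos = Kp · G(0) = 38 × 4 = 152. e_ss = 1/(1 + 152) = 0.0065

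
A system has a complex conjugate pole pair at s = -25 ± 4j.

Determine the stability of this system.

Real part of poles is -25 (< 0, left half-plane). Stable.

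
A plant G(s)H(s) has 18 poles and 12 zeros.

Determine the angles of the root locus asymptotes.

n - m = 18 - 12 = 6. Angles: θk = (2k + 1)·180°/6 = 30°, 90°, 150°, 210°, 270°, 330°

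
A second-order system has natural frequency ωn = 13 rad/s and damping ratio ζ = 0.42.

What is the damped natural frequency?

ωd = ωn√(1 - ζ²) = 13√(1 - 0.42²) = 11.8 rad/s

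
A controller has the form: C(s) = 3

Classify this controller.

This is a Proportional (P) controller.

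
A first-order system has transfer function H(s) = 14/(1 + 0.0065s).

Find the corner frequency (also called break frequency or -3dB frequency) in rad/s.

Corner frequency = 1/τ = 1/0.0065 = 153.846 rad/s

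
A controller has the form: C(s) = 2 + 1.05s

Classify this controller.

This is a Proportional-Derivative (PD) controller.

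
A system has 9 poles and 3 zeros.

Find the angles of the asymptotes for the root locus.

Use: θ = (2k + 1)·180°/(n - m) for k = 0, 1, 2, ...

n - m = 9 - 3 = 6. Angles: θk = (2k + 1)·180°/6 = 30°, 90°, 150°, 210°, 270°, 330°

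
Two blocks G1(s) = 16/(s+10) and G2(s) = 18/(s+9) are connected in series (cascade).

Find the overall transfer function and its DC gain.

Series: multiply transfer functions. G_eq = 16/(s+10) × 18/(s+9) = 288/((s+10)(s+9)). DC gain = 288/(10×9) = 3.2.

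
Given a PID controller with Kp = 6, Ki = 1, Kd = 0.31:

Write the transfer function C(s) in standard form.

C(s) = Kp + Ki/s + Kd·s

Substituting values: C(s) = 6 + 1/s + 0.31s = (0.31s² + 6s + 1)/s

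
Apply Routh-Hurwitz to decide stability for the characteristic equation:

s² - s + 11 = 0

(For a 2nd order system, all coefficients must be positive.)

Coefficients: 1, -1, 11. b=-1 not positive, so system is unstable.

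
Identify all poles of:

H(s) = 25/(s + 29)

Pole is where denominator = 0: s + 29 = 0, so s = -29.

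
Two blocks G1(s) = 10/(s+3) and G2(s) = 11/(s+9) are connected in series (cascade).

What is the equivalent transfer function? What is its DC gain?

Series: multiply transfer functions. G_eq = 10/(s+3) × 11/(s+9) = 110/((s+3)(s+9)). DC gain = 110/(3×9) = 4.0741.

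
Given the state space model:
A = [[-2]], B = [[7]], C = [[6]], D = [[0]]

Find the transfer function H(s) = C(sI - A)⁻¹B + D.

(sI - A)⁻¹ = 1/(s + 2). H(s) = 6 × 7/(s + 2) + 0 = 42/(s + 2).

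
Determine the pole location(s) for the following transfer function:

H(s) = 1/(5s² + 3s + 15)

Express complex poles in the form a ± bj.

Discriminant = 3² - 4×5×15 = 9 - 300 = -291 < 0, so the poles are a complex conjugate pair s = (-3 ± j√291)/(2×5). Real part = -3/(2×5) = -3/10 = -0.3; imaginary part = ±√291/(2×5) ≈ 1.7059. Poles: s = -0.3 ± 1.7059j.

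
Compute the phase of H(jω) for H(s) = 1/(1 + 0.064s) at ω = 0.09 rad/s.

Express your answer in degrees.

Phase = -arctan(ωτ) = -arctan(0.09 × 0.064) = -0.3°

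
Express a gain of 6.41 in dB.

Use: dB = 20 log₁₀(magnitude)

dB = 20 log₁₀(6.41) = 16.1 dB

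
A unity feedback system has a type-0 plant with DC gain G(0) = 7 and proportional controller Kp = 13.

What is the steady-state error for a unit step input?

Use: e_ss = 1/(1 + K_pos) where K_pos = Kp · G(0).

K_pos = Kp · G(0) = 13 × 7 = 91. e_ss = 1/(1 + 91) = 0.0109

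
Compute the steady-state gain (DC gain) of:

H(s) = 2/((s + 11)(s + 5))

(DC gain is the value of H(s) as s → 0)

DC gain = H(0) = 2/(11 × 5) = 2/55 = 0.0364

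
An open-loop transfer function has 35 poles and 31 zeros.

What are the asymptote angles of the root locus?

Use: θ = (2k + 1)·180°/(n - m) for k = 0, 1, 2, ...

n - m = 35 - 31 = 4. Angles: θk = (2k + 1)·180°/4 = 45°, 135°, 225°, 315°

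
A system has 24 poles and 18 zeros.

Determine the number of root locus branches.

Root locus has n branches where n = number of poles = 24.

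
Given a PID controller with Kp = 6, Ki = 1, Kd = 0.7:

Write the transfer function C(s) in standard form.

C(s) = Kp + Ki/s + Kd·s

Substituting values: C(s) = 6 + 1/s + 0.7s = (0.7s² + 6s + 1)/s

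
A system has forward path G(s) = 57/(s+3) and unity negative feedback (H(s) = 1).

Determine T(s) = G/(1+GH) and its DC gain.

T(s) = G/(1+GH) = [57/(s+3)] / [1 + 57/(s+3)] = 57/(s+3+57) = 57/(s+60). DC gain = 57/60 = 0.95.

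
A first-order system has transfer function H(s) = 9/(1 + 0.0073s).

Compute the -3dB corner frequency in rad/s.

Corner frequency = 1/τ = 1/0.0073 = 136.986 rad/s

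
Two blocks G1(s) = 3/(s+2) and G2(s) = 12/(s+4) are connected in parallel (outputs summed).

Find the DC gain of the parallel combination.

Parallel: G_eq = G1 + G2. DC gain = G1(0) + G2(0) = 3/2 + 12/4 = 1.5 + 3 = 4.5.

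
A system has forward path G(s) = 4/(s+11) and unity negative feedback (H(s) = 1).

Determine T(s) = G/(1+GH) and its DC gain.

T(s) = G/(1+GH) = [4/(s+11)] / [1 + 4/(s+11)] = 4/(s+11+4) = 4/(s+15). DC gain = 4/15 = 0.2667.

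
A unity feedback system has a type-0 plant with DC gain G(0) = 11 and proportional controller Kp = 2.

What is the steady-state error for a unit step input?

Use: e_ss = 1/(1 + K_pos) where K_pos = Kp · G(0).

K_pos = Kp · G(0) = 2 × 11 = 22. e_ss = 1/(1 + 22) = 0.0435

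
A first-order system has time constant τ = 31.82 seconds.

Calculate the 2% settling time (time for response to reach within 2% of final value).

For first-order system, 2% settling time ≈ 4τ = 4 × 31.82 = 127.28 s.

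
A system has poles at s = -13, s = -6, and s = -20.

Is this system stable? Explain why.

All poles are in the left half-plane. System is stable.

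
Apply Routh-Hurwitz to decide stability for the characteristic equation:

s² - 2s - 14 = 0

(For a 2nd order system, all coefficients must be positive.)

Coefficients: 1, -2, -14. b=-2, c=-14 not positive, so system is unstable.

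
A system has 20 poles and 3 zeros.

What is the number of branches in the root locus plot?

Root locus has n branches where n = number of poles = 20.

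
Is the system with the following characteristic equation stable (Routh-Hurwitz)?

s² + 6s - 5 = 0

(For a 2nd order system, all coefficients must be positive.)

Coefficients: 1, 6, -5. c=-5 not positive, so system is unstable.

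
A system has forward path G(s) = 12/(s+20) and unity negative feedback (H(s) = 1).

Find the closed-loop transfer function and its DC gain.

T(s) = G/(1+GH) = [12/(s+20)] / [1 + 12/(s+20)] = 12/(s+20+12) = 12/(s+32). DC gain = 12/32 = 0.375.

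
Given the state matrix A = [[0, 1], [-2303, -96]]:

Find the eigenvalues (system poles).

det(A - λI) = λ² - (-96)λ + 2303 = (λ - (-49))(λ - (-47)). Eigenvalues: -49, -47.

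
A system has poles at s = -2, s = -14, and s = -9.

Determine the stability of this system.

All poles are in the left half-plane. System is stable.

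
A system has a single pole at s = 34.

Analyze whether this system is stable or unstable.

Pole at s = 34 is in the right half-plane. Unstable.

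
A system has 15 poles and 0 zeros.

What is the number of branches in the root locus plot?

Root locus has n branches where n = number of poles = 15.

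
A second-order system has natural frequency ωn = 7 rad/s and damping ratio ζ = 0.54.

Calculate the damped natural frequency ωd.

ωd = ωn√(1 - ζ²) = 7√(1 - 0.54²) = 5.89 rad/s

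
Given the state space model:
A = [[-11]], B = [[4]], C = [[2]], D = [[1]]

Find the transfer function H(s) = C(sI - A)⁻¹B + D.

(sI - A)⁻¹ = 1/(s + 11). H(s) = 2×4/(s + 11) + 1 = (s + 19)/(s + 11).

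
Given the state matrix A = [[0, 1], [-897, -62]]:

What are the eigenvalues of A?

det(A - λI) = λ² - (-62)λ + 897 = (λ - (-39))(λ - (-23)). Eigenvalues: -39, -23.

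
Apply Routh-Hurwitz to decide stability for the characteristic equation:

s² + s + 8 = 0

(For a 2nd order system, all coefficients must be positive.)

Coefficients: 1, 1, 8. All positive, so system is stable.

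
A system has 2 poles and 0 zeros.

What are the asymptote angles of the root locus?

n - m = 2 - 0 = 2. Angles: θk = (2k + 1)·180°/2 = 90°, 270°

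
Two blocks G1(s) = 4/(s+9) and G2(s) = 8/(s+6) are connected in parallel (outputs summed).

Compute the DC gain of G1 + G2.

Parallel: G_eq = G1 + G2. DC gain = G1(0) + G2(0) = 4/9 + 8/6 = 0.4444 + 1.3333 = 1.7778.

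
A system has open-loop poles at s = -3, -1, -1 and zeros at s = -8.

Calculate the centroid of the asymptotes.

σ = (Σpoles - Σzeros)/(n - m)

σ = (Σpoles - Σzeros)/(n - m) = (-5 - (-8))/(3 - 1) = 3/2 = 1.5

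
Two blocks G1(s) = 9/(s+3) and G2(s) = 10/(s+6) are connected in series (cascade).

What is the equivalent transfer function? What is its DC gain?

Series: multiply transfer functions. G_eq = 9/(s+3) × 10/(s+6) = 90/((s+3)(s+6)). DC gain = 90/(3×6) = 5.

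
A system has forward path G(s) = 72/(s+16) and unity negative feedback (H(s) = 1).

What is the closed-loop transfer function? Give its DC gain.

T(s) = G/(1+GH) = [72/(s+16)] / [1 + 72/(s+16)] = 72/(s+16+72) = 72/(s+88). DC gain = 72/88 = 0.8182.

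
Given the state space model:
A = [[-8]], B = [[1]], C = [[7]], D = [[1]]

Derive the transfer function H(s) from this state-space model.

(sI - A)⁻¹ = 1/(s + 8). H(s) = 7×1/(s + 8) + 1 = (s + 15)/(s + 8).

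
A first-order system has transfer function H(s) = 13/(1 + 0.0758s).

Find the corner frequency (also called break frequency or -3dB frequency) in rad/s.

Corner frequency = 1/τ = 1/0.0758 = 13.193 rad/s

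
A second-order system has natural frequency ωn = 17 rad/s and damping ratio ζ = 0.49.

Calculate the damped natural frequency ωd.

ωd = ωn√(1 - ζ²) = 17√(1 - 0.49²) = 14.82 rad/s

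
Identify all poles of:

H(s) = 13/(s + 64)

Pole is where denominator = 0: s + 64 = 0, so s = -64.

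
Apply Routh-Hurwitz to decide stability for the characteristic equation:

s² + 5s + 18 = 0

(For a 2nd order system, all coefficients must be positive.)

Coefficients: 1, 5, 18. All positive, so system is stable.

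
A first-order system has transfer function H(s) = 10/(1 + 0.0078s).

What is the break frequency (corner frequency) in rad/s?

Corner frequency = 1/τ = 1/0.0078 = 128.205 rad/s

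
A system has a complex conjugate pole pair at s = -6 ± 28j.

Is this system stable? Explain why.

Real part of poles is -6 (< 0, left half-plane). Stable.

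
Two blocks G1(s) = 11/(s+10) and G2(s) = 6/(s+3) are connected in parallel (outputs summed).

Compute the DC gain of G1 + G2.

Parallel: G_eq = G1 + G2. DC gain = G1(0) + G2(0) = 11/10 + 6/3 = 1.1 + 2 = 3.1.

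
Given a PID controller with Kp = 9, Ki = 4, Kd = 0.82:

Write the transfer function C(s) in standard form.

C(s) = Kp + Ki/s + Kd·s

Substituting values: C(s) = 9 + 4/s + 0.82s = (0.82s² + 9s + 4)/s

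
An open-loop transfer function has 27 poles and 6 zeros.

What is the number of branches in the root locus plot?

Root locus has n branches where n = number of poles = 27.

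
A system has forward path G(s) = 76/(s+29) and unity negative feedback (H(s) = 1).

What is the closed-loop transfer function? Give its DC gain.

T(s) = G/(1+GH) = [76/(s+29)] / [1 + 76/(s+29)] = 76/(s+29+76) = 76/(s+105). DC gain = 76/105 = 0.7238.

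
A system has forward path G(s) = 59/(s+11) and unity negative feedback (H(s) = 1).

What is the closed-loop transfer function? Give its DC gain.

T(s) = G/(1+GH) = [59/(s+11)] / [1 + 59/(s+11)] = 59/(s+11+59) = 59/(s+70). DC gain = 59/70 = 0.8429.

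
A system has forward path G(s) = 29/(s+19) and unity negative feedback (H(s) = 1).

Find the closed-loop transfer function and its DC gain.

T(s) = G/(1+GH) = [29/(s+19)] / [1 + 29/(s+19)] = 29/(s+19+29) = 29/(s+48). DC gain = 29/48 = 0.6042.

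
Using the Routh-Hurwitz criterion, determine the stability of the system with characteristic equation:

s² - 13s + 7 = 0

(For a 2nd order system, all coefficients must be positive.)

Coefficients: 1, -13, 7. b=-13 not positive, so system is unstable.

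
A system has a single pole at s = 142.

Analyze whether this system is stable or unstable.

Pole at s = 142 is in the right half-plane. Unstable.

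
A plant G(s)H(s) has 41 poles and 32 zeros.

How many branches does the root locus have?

Root locus has n branches where n = number of poles = 41.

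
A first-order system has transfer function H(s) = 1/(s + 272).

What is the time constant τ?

For H(s) = 1/(s + 1/τ), the pole is at -1/τ = -272, so τ = 1/272 = 0.0037 s.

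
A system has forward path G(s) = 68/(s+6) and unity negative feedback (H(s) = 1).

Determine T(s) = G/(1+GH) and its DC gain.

T(s) = G/(1+GH) = [68/(s+6)] / [1 + 68/(s+6)] = 68/(s+6+68) = 68/(s+74). DC gain = 68/74 = 0.9189.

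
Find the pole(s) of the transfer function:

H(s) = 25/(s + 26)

Pole is where denominator = 0: s + 26 = 0, so s = -26.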